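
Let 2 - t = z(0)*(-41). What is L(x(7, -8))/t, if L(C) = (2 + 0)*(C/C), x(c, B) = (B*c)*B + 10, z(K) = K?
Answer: 1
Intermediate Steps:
x(c, B) = 10 + c*B**2 (x(c, B) = c*B**2 + 10 = 10 + c*B**2)
L(C) = 2 (L(C) = 2*1 = 2)
t = 2 (t = 2 - 0*(-41) = 2 - 1*0 = 2 + 0 = 2)
L(x(7, -8))/t = 2/2 = 2*(1/2) = 1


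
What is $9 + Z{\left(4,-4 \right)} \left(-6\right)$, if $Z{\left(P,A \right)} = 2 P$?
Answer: $-39$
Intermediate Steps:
$9 + Z{\left(4,-4 \right)} \left(-6\right) = 9 + 2 \cdot 4 \left(-6\right) = 9 + 8 \left(-6\right) = 9 - 48 = -39$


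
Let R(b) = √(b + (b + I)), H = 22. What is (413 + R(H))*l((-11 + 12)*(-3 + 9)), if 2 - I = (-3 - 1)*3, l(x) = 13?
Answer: 5369 + 13*√58 ≈ 5468.0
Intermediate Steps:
I = 14 (I = 2 - (-3 - 1)*3 = 2 - (-4)*3 = 2 - 1*(-12) = 2 + 12 = 14)
R(b) = √(14 + 2*b) (R(b) = √(b + (b + 14)) = √(b + (14 + b)) = √(14 + 2*b))
(413 + R(H))*l((-11 + 12)*(-3 + 9)) = (413 + √(14 + 2*22))*13 = (413 + √(14 + 44))*13 = (413 + √58)*13 = 5369 + 13*√58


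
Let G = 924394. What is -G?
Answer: -924394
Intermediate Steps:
-G = -1*924394 = -924394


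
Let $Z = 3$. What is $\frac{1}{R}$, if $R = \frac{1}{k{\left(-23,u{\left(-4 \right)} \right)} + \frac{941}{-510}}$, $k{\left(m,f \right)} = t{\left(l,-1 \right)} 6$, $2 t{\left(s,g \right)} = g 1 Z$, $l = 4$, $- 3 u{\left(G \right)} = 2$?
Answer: $- \frac{5531}{510} \approx -10.845$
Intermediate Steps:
$u{\left(G \right)} = - \frac{2}{3}$ ($u{\left(G \right)} = \left(- \frac{1}{3}\right) 2 = - \frac{2}{3}$)
$t{\left(s,g \right)} = \frac{3 g}{2}$ ($t{\left(s,g \right)} = \frac{g 1 \cdot 3}{2} = \frac{g 3}{2} = \frac{3 g}{2}$)
$k{\left(m,f \right)} = -9$ ($k{\left(m,f \right)} = \frac{3}{2} \left(-1\right) 6 = \left(- \frac{3}{2}\right) 6 = -9$)
$R = - \frac{510}{5531}$ ($R = \frac{1}{-9 + \frac{941}{-510}} = \frac{1}{-9 + 941 \left(- \frac{1}{510}\right)} = \frac{1}{-9 - \frac{941}{510}} = \frac{1}{- \frac{5531}{510}} = - \frac{510}{5531} \approx -0.092208$)
$\frac{1}{R} = \frac{1}{- \frac{510}{5531}} = - \frac{5531}{510}$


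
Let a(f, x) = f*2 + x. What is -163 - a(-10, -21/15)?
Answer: -708/5 ≈ -141.60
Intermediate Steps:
a(f, x) = x + 2*f (a(f, x) = 2*f + x = x + 2*f)
-163 - a(-10, -21/15) = -163 - (-21/15 + 2*(-10)) = -163 - (-21*1/15 - 20) = -163 - (-7/5 - 20) = -163 - 1*(-107/5) = -163 + 107/5 = -708/5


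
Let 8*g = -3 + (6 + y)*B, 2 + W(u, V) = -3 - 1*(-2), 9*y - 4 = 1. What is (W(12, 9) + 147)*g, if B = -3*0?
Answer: -54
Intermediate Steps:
y = 5/9 (y = 4/9 + (⅑)*1 = 4/9 + ⅑ = 5/9 ≈ 0.55556)
W(u, V) = -3 (W(u, V) = -2 + (-3 - 1*(-2)) = -2 + (-3 + 2) = -2 - 1 = -3)
B = 0
g = -3/8 (g = (-3 + (6 + 5/9)*0)/8 = (-3 + (59/9)*0)/8 = (-3 + 0)/8 = (⅛)*(-3) = -3/8 ≈ -0.37500)
(W(12, 9) + 147)*g = (-3 + 147)*(-3/8) = 144*(-3/8) = -54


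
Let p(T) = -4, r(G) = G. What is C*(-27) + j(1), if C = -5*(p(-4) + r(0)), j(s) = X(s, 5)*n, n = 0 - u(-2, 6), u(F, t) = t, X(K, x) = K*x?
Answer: -570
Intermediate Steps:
n = -6 (n = 0 - 1*6 = 0 - 6 = -6)
j(s) = -30*s (j(s) = (s*5)*(-6) = (5*s)*(-6) = -30*s)
C = 20 (C = -5*(-4 + 0) = -5*(-4) = 20)
C*(-27) + j(1) = 20*(-27) - 30*1 = -540 - 30 = -570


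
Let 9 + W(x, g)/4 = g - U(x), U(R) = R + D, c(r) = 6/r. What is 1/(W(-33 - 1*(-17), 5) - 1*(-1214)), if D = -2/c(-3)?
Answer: 1/1258 ≈ 0.00079491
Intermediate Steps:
D = 1 (D = -2/(6/(-3)) = -2/(6*(-1/3)) = -2/(-2) = -2*(-1/2) = 1)
U(R) = 1 + R (U(R) = R + 1 = 1 + R)
W(x, g) = -40 - 4*x + 4*g (W(x, g) = -36 + 4*(g - (1 + x)) = -36 + 4*(g + (-1 - x)) = -36 + 4*(-1 + g - x) = -36 + (-4 - 4*x + 4*g) = -40 - 4*x + 4*g)
1/(W(-33 - 1*(-17), 5) - 1*(-1214)) = 1/((-40 - 4*(-33 - 1*(-17)) + 4*5) - 1*(-1214)) = 1/((-40 - 4*(-33 + 17) + 20) + 1214) = 1/((-40 - 4*(-16) + 20) + 1214) = 1/((-40 + 64 + 20) + 1214) = 1/(44 + 1214) = 1/1258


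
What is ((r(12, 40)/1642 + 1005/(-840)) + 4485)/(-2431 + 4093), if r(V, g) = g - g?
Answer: 251093/93072 ≈ 2.6978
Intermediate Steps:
r(V, g) = 0
((r(12, 40)/1642 + 1005/(-840)) + 4485)/(-2431 + 4093) = ((0/1642 + 1005/(-840)) + 4485)/(-2431 + 4093) = ((0*(1/1642) + 1005*(-1/840)) + 4485)/1662 = ((0 - 67/56) + 4485)*(1/1662) = (-67/56 + 4485)*(1/1662) = (251093/56)*(1/1662) = 251093/93072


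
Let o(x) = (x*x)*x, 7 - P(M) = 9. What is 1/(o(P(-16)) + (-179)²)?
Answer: 1/32033 ≈ 3.1218e-5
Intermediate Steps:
P(M) = -2 (P(M) = 7 - 1*9 = 7 - 9 = -2)
o(x) = x³ (o(x) = x²*x = x³)
1/(o(P(-16)) + (-179)²) = 1/((-2)³ + (-179)²) = 1/(-8 + 32041) = 1/32033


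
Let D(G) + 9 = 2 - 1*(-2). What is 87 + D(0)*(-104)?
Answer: 607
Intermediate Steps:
D(G) = -5 (D(G) = -9 + (2 - 1*(-2)) = -9 + (2 + 2) = -9 + 4 = -5)
87 + D(0)*(-104) = 87 - 5*(-104) = 87 + 520 = 607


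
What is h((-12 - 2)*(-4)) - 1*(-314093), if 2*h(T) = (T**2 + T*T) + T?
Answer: 317257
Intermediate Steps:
h(T) = T**2 + T/2 (h(T) = ((T**2 + T*T) + T)/2 = ((T**2 + T**2) + T)/2 = (2*T**2 + T)/2 = (T + 2*T**2)/2 = T**2 + T/2)
h((-12 - 2)*(-4)) - 1*(-314093) = ((-12 - 2)*(-4))*(1/2 + (-12 - 2)*(-4)) - 1*(-314093) = (-14*(-4))*(1/2 - 14*(-4)) + 314093 = 56*(1/2 + 56) + 314093 = 56*(113/2) + 314093 = 3164 + 314093 = 317257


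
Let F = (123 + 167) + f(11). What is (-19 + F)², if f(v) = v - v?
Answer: 73441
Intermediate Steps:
f(v) = 0
F = 290 (F = (123 + 167) + 0 = 290 + 0 = 290)
(-19 + F)² = (-19 + 290)² = 271² = 73441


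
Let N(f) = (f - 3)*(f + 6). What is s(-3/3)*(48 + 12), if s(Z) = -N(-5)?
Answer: 480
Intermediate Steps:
N(f) = (-3 + f)*(6 + f)
s(Z) = 8 (s(Z) = -(-18 + (-5)**2 + 3*(-5)) = -(-18 + 25 - 15) = -1*(-8) = 8)
s(-3/3)*(48 + 12) = 8*(48 + 12) = 8*60 = 480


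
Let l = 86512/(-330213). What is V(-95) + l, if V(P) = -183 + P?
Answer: -91885726/330213 ≈ -278.26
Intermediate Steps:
l = -86512/330213 (l = 86512*(-1/330213) = -86512/330213 ≈ -0.26199)
V(-95) + l = (-183 - 95) - 86512/330213 = -278 - 86512/330213 = -91885726/330213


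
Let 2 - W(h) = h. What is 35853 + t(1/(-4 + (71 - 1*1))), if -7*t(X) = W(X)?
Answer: 16563955/462 ≈ 35853.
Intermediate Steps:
W(h) = 2 - h
t(X) = -2/7 + X/7 (t(X) = -(2 - X)/7 = -2/7 + X/7)
35853 + t(1/(-4 + (71 - 1*1))) = 35853 + (-2/7 + 1/(7*(-4 + (71 - 1*1)))) = 35853 + (-2/7 + 1/(7*(-4 + (71 - 1)))) = 35853 + (-2/7 + 1/(7*(-4 + 70))) = 35853 + (-2/7 + (⅐)/66) = 35853 + (-2/7 + (⅐)*(1/66)) = 35853 + (-2/7 + 1/462) = 35853 - 131/462 = 16563955/462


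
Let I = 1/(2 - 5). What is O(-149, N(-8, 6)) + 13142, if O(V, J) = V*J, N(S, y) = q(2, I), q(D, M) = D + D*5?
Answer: 11354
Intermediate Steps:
I = -1/3 (I = 1/(-3) = -1/3 ≈ -0.33333)
q(D, M) = 6*D (q(D, M) = D + 5*D = 6*D)
N(S, y) = 12 (N(S, y) = 6*2 = 12)
O(V, J) = J*V
O(-149, N(-8, 6)) + 13142 = 12*(-149) + 13142 = -1788 + 13142 = 11354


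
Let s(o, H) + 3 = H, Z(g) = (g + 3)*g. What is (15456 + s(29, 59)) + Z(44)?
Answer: 17580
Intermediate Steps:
Z(g) = g*(3 + g) (Z(g) = (3 + g)*g = g*(3 + g))
s(o, H) = -3 + H
(15456 + s(29, 59)) + Z(44) = (15456 + (-3 + 59)) + 44*(3 + 44) = (15456 + 56) + 44*47 = 15512 + 2068 = 17580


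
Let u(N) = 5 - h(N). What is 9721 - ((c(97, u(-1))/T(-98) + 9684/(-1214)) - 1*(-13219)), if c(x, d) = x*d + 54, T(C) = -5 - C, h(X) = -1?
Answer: -65800448/18817 ≈ -3496.9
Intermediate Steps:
u(N) = 6 (u(N) = 5 - 1*(-1) = 5 + 1 = 6)
c(x, d) = 54 + d*x (c(x, d) = d*x + 54 = 54 + d*x)
9721 - ((c(97, u(-1))/T(-98) + 9684/(-1214)) - 1*(-13219)) = 9721 - (((54 + 6*97)/(-5 - 1*(-98)) + 9684/(-1214)) - 1*(-13219)) = 9721 - (((54 + 582)/(-5 + 98) + 9684*(-1/1214)) + 13219) = 9721 - ((636/93 - 4842/607) + 13219) = 9721 - ((636*(1/93) - 4842/607) + 13219) = 9721 - ((212/31 - 4842/607) + 13219) = 9721 - (-21418/18817 + 13219) = 9721 - 1*248720505/18817 = 9721 - 248720505/18817 = -65800448/18817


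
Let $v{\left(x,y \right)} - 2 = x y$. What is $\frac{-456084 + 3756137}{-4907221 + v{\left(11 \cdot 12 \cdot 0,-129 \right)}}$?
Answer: $- \frac{3300053}{4907219} \approx -0.67249$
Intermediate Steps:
$v{\left(x,y \right)} = 2 + x y$
$\frac{-456084 + 3756137}{-4907221 + v{\left(11 \cdot 12 \cdot 0,-129 \right)}} = \frac{-456084 + 3756137}{-4907221 + \left(2 + 11 \cdot 12 \cdot 0 \left(-129\right)\right)} = \frac{3300053}{-4907221 + \left(2 + 132 \cdot 0 \left(-129\right)\right)} = \frac{3300053}{-4907221 + \left(2 + 0 \left(-129\right)\right)} = \frac{3300053}{-4907221 + \left(2 + 0\right)} = \frac{3300053}{-4907221 + 2} = \frac{3300053}{-4907219} = 3300053 \left(- \frac{1}{4907219}\right) = - \frac{3300053}{4907219}$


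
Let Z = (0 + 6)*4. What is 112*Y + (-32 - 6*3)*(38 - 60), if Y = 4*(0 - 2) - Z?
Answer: -2484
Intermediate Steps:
Z = 24 (Z = 6*4 = 24)
Y = -32 (Y = 4*(0 - 2) - 1*24 = 4*(-2) - 24 = -8 - 24 = -32)
112*Y + (-32 - 6*3)*(38 - 60) = 112*(-32) + (-32 - 6*3)*(38 - 60) = -3584 + (-32 - 18)*(-22) = -3584 - 50*(-22) = -3584 + 1100 = -2484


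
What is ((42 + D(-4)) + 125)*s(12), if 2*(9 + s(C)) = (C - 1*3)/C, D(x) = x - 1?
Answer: -5589/4 ≈ -1397.3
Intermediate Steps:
D(x) = -1 + x
s(C) = -9 + (-3 + C)/(2*C) (s(C) = -9 + ((C - 1*3)/C)/2 = -9 + ((C - 3)/C)/2 = -9 + ((-3 + C)/C)/2 = -9 + (-3 + C)/(2*C))
((42 + D(-4)) + 125)*s(12) = ((42 + (-1 - 4)) + 125)*((½)*(-3 - 17*12)/12) = ((42 - 5) + 125)*((½)*(1/12)*(-3 - 204)) = (37 + 125)*((½)*(1/12)*(-207)) = 162*(-69/8) = -5589/4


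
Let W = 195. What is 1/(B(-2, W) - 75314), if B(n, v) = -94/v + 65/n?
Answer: -390/29385323 ≈ -1.3272e-5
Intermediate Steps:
1/(B(-2, W) - 75314) = 1/((-94/195 + 65/(-2)) - 75314) = 1/((-94*1/195 + 65*(-½)) - 75314) = 1/((-94/195 - 65/2) - 75314) = 1/(-12863/390 - 75314) = 1/(-29385323/390) = -390/29385323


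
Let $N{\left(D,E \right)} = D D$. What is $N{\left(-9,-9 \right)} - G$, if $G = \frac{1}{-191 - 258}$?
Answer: $\frac{36370}{449} \approx 81.002$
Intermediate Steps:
$N{\left(D,E \right)} = D^{2}$
$G = - \frac{1}{449}$ ($G = \frac{1}{-449} = - \frac{1}{449} \approx -0.0022272$)
$N{\left(-9,-9 \right)} - G = \left(-9\right)^{2} - - \frac{1}{449} = 81 + \frac{1}{449} = \frac{36370}{449}$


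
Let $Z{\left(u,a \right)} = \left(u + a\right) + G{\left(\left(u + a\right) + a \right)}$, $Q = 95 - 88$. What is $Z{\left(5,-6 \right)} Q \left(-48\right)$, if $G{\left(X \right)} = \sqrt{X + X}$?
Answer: $336 - 336 i \sqrt{14} \approx 336.0 - 1257.2 i$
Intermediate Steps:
$G{\left(X \right)} = \sqrt{2} \sqrt{X}$ ($G{\left(X \right)} = \sqrt{2 X} = \sqrt{2} \sqrt{X}$)
$Q = 7$ ($Q = 95 - 88 = 7$)
$Z{\left(u,a \right)} = a + u + \sqrt{2} \sqrt{u + 2 a}$ ($Z{\left(u,a \right)} = \left(u + a\right) + \sqrt{2} \sqrt{\left(u + a\right) + a} = \left(a + u\right) + \sqrt{2} \sqrt{\left(a + u\right) + a} = \left(a + u\right) + \sqrt{2} \sqrt{u + 2 a} = a + u + \sqrt{2} \sqrt{u + 2 a}$)
$Z{\left(5,-6 \right)} Q \left(-48\right) = \left(-6 + 5 + \sqrt{2 \cdot 5 + 4 \left(-6\right)}\right) 7 \left(-48\right) = \left(-6 + 5 + \sqrt{10 - 24}\right) 7 \left(-48\right) = \left(-6 + 5 + \sqrt{-14}\right) 7 \left(-48\right) = \left(-6 + 5 + i \sqrt{14}\right) 7 \left(-48\right) = \left(-1 + i \sqrt{14}\right) 7 \left(-48\right) = \left(-7 + 7 i \sqrt{14}\right) \left(-48\right) = 336 - 336 i \sqrt{14}$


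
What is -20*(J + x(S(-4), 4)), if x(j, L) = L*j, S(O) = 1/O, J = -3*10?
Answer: 620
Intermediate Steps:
J = -30
-20*(J + x(S(-4), 4)) = -20*(-30 + 4/(-4)) = -20*(-30 + 4*(-¼)) = -20*(-30 - 1) = -20*(-31) = 620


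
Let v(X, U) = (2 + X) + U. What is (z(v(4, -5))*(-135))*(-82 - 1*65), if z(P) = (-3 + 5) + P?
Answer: 59535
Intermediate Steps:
v(X, U) = 2 + U + X
z(P) = 2 + P
(z(v(4, -5))*(-135))*(-82 - 1*65) = ((2 + (2 - 5 + 4))*(-135))*(-82 - 1*65) = ((2 + 1)*(-135))*(-82 - 65) = (3*(-135))*(-147) = -405*(-147) = 59535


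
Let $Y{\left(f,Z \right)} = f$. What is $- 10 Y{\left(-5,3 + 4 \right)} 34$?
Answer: $1700$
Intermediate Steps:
$- 10 Y{\left(-5,3 + 4 \right)} 34 = \left(-10\right) \left(-5\right) 34 = 50 \cdot 34 = 1700$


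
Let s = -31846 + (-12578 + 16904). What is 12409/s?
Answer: -12409/27520 ≈ -0.45091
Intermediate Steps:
s = -27520 (s = -31846 + 4326 = -27520)
12409/s = 12409/(-27520) = 12409*(-1/27520) = -12409/27520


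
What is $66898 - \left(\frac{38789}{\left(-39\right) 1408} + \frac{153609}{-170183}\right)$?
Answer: $\frac{48090984090031}{718852992} \approx 66900.0$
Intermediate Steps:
$66898 - \left(\frac{38789}{\left(-39\right) 1408} + \frac{153609}{-170183}\right) = 66898 - \left(\frac{38789}{-54912} + 153609 \left(- \frac{1}{170183}\right)\right) = 66898 - \left(38789 \left(- \frac{1}{54912}\right) - \frac{153609}{170183}\right) = 66898 - \left(- \frac{38789}{54912} - \frac{153609}{170183}\right) = 66898 - - \frac{1156631215}{718852992} = 66898 + \frac{1156631215}{718852992} = \frac{48090984090031}{718852992}$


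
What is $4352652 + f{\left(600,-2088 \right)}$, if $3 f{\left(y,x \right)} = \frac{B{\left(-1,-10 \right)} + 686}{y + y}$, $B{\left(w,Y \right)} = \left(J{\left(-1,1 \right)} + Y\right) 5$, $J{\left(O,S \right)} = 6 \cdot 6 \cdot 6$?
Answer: $\frac{1305795743}{300} \approx 4.3527 \cdot 10^{6}$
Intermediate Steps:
$J{\left(O,S \right)} = 216$ ($J{\left(O,S \right)} = 36 \cdot 6 = 216$)
$B{\left(w,Y \right)} = 1080 + 5 Y$ ($B{\left(w,Y \right)} = \left(216 + Y\right) 5 = 1080 + 5 Y$)
$f{\left(y,x \right)} = \frac{286}{y}$ ($f{\left(y,x \right)} = \frac{\left(\left(1080 + 5 \left(-10\right)\right) + 686\right) \frac{1}{y + y}}{3} = \frac{\left(\left(1080 - 50\right) + 686\right) \frac{1}{2 y}}{3} = \frac{\left(1030 + 686\right) \frac{1}{2 y}}{3} = \frac{1716 \frac{1}{2 y}}{3} = \frac{858 \frac{1}{y}}{3} = \frac{286}{y}$)
$4352652 + f{\left(600,-2088 \right)} = 4352652 + \frac{286}{600} = 4352652 + 286 \cdot \frac{1}{600} = 4352652 + \frac{143}{300} = \frac{1305795743}{300}$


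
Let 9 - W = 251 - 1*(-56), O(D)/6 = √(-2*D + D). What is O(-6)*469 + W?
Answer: -298 + 2814*√6 ≈ 6594.9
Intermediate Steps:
O(D) = 6*√(-D) (O(D) = 6*√(-2*D + D) = 6*√(-D))
W = -298 (W = 9 - (251 - 1*(-56)) = 9 - (251 + 56) = 9 - 1*307 = 9 - 307 = -298)
O(-6)*469 + W = (6*√(-1*(-6)))*469 - 298 = (6*√6)*469 - 298 = 2814*√6 - 298 = -298 + 2814*√6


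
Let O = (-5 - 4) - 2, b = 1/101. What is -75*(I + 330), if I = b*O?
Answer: -2498925/101 ≈ -24742.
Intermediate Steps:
b = 1/101 ≈ 0.0099010
O = -11 (O = -9 - 2 = -11)
I = -11/101 (I = (1/101)*(-11) = -11/101 ≈ -0.10891)
-75*(I + 330) = -75*(-11/101 + 330) = -75*33319/101 = -2498925/101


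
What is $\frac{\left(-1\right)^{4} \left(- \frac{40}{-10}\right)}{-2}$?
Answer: $-2$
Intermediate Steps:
$\frac{\left(-1\right)^{4} \left(- \frac{40}{-10}\right)}{-2} = 1 \left(\left(-40\right) \left(- \frac{1}{10}\right)\right) \left(- \frac{1}{2}\right) = 1 \cdot 4 \left(- \frac{1}{2}\right) = 4 \left(- \frac{1}{2}\right) = -2$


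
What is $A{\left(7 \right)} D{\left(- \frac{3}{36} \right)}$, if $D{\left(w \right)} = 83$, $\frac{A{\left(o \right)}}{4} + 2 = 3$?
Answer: $332$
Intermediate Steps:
$A{\left(o \right)} = 4$ ($A{\left(o \right)} = -8 + 4 \cdot 3 = -8 + 12 = 4$)
$A{\left(7 \right)} D{\left(- \frac{3}{36} \right)} = 4 \cdot 83 = 332$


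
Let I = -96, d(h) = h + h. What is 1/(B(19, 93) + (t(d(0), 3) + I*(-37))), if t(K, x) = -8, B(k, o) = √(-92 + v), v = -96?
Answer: 886/3140031 - I*√47/6280062 ≈ 0.00028216 - 1.0917e-6*I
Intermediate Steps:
d(h) = 2*h
B(k, o) = 2*I*√47 (B(k, o) = √(-92 - 96) = √(-188) = 2*I*√47)
1/(B(19, 93) + (t(d(0), 3) + I*(-37))) = 1/(2*I*√47 + (-8 - 96*(-37))) = 1/(2*I*√47 + (-8 + 3552)) = 1/(2*I*√47 + 3544) = 1/(3544 + 2*I*√47)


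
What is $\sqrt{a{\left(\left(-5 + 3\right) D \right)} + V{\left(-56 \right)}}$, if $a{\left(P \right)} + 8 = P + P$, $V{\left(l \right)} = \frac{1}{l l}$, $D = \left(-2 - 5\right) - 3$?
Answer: $\frac{\sqrt{100353}}{56} \approx 5.6569$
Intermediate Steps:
$D = -10$ ($D = -7 - 3 = -10$)
$V{\left(l \right)} = \frac{1}{l^{2}}$
$a{\left(P \right)} = -8 + 2 P$ ($a{\left(P \right)} = -8 + \left(P + P\right) = -8 + 2 P$)
$\sqrt{a{\left(\left(-5 + 3\right) D \right)} + V{\left(-56 \right)}} = \sqrt{\left(-8 + 2 \left(-5 + 3\right) \left(-10\right)\right) + \frac{1}{3136}} = \sqrt{\left(-8 + 2 \left(\left(-2\right) \left(-10\right)\right)\right) + \frac{1}{3136}} = \sqrt{\left(-8 + 2 \cdot 20\right) + \frac{1}{3136}} = \sqrt{\left(-8 + 40\right) + \frac{1}{3136}} = \sqrt{32 + \frac{1}{3136}} = \sqrt{\frac{100353}{3136}} = \frac{\sqrt{100353}}{56}$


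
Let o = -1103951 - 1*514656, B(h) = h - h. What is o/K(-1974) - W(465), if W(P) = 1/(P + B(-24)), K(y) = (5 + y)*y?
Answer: -252179687/602454930 ≈ -0.41859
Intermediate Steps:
K(y) = y*(5 + y)
B(h) = 0
o = -1618607 (o = -1103951 - 514656 = -1618607)
W(P) = 1/P (W(P) = 1/(P + 0) = 1/P)
o/K(-1974) - W(465) = -1618607*(-1/(1974*(5 - 1974))) - 1/465 = -1618607/((-1974*(-1969))) - 1*1/465 = -1618607/3886806 - 1/465 = -252179687/602454930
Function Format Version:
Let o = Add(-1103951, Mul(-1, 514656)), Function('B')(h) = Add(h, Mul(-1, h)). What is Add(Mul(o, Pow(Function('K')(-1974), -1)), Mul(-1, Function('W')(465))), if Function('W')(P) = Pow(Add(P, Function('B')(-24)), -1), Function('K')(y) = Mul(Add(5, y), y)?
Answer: Rational(-252179687, 602454930) ≈ -0.41859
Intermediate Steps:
Function('K')(y) = Mul(y, Add(5, y))
Function('B')(h) = 0
o = -1618607 (o = Add(-1103951, -514656) = -1618607)
Function('W')(P) = Pow(P, -1) (Function('W')(P) = Pow(Add(P, 0), -1) = Pow(P, -1))
Add(Mul(o, Pow(Function('K')(-1974), -1)), Mul(-1, Function('W')(465))) = Add(Mul(-1618607, Pow(Mul(-1974, Add(5, -1974)), -1)), Mul(-1, Pow(465, -1))) = Add(Mul(-1618607, Pow(Mul(-1974, -1969), -1)), Mul(-1, Rational(1, 465))) = Add(Mul(-1618607, Pow(3886806, -1)), Rational(-1, 465)) = Add(Mul(-1618607, Rational(1, 3886806)), Rational(-1, 465)) = Add(Rational(-1618607, 3886806), Rational(-1, 465)) = Rational(-252179687, 602454930)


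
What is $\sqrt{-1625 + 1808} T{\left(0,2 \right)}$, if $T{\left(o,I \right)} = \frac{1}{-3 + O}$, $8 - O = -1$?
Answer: $\frac{\sqrt{183}}{6} \approx 2.2546$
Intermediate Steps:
$O = 9$ ($O = 8 - -1 = 8 + 1 = 9$)
$T{\left(o,I \right)} = \frac{1}{6}$ ($T{\left(o,I \right)} = \frac{1}{-3 + 9} = \frac{1}{6}$)
$\sqrt{-1625 + 1808} T{\left(0,2 \right)} = \sqrt{-1625 + 1808} \cdot \frac{1}{6} = \sqrt{183} \cdot \frac{1}{6} = \frac{\sqrt{183}}{6}$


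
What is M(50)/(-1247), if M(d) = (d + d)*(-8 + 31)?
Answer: -2300/1247 ≈ -1.8444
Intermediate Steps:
M(d) = 46*d (M(d) = (2*d)*23 = 46*d)
M(50)/(-1247) = (46*50)/(-1247) = 2300*(-1/1247) = -2300/1247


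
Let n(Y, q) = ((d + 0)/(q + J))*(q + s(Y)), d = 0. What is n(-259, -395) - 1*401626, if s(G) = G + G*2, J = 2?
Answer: -401626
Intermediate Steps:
s(G) = 3*G (s(G) = G + 2*G = 3*G)
n(Y, q) = 0 (n(Y, q) = ((0 + 0)/(q + 2))*(q + 3*Y) = (0/(2 + q))*(q + 3*Y) = 0*(q + 3*Y) = 0)
n(-259, -395) - 1*401626 = 0 - 1*401626 = 0 - 401626 = -401626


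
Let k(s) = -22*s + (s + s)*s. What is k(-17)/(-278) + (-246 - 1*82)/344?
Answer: -26167/5977 ≈ -4.3779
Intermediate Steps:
k(s) = -22*s + 2*s² (k(s) = -22*s + (2*s)*s = -22*s + 2*s²)
k(-17)/(-278) + (-246 - 1*82)/344 = (2*(-17)*(-11 - 17))/(-278) + (-246 - 1*82)/344 = (2*(-17)*(-28))*(-1/278) + (-246 - 82)*(1/344) = 952*(-1/278) - 328*1/344 = -476/139 - 41/43 = -26167/5977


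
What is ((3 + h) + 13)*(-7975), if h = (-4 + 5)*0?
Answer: -127600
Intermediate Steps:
h = 0 (h = 1*0 = 0)
((3 + h) + 13)*(-7975) = ((3 + 0) + 13)*(-7975) = (3 + 13)*(-7975) = 16*(-7975) = -127600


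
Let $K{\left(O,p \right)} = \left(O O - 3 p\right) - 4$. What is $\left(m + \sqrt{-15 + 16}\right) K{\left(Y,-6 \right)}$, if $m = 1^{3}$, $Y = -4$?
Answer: $60$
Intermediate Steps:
$K{\left(O,p \right)} = -4 + O^{2} - 3 p$ ($K{\left(O,p \right)} = \left(O^{2} - 3 p\right) - 4 = -4 + O^{2} - 3 p$)
$m = 1$
$\left(m + \sqrt{-15 + 16}\right) K{\left(Y,-6 \right)} = \left(1 + \sqrt{-15 + 16}\right) \left(-4 + \left(-4\right)^{2} - -18\right) = \left(1 + \sqrt{1}\right) \left(-4 + 16 + 18\right) = \left(1 + 1\right) 30 = 2 \cdot 30 = 60$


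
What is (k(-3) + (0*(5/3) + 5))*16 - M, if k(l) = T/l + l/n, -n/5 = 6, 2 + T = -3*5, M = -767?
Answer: 14089/15 ≈ 939.27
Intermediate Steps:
T = -17 (T = -2 - 3*5 = -2 - 15 = -17)
n = -30 (n = -5*6 = -30)
k(l) = -17/l - l/30 (k(l) = -17/l + l/(-30) = -17/l + l*(-1/30) = -17/l - l/30)
(k(-3) + (0*(5/3) + 5))*16 - M = ((-17/(-3) - 1/30*(-3)) + (0*(5/3) + 5))*16 - 1*(-767) = ((-17*(-⅓) + ⅒) + (0*(5*(⅓)) + 5))*16 + 767 = ((17/3 + ⅒) + (0*(5/3) + 5))*16 + 767 = (173/30 + (0 + 5))*16 + 767 = (173/30 + 5)*16 + 767 = (323/30)*16 + 767 = 2584/15 + 767 = 14089/15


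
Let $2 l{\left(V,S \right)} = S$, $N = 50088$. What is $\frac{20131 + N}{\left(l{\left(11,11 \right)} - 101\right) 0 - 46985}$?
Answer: $- \frac{70219}{46985} \approx -1.4945$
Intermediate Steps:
$l{\left(V,S \right)} = \frac{S}{2}$
$\frac{20131 + N}{\left(l{\left(11,11 \right)} - 101\right) 0 - 46985} = \frac{20131 + 50088}{\left(\frac{1}{2} \cdot 11 - 101\right) 0 - 46985} = \frac{70219}{\left(\frac{11}{2} - 101\right) 0 - 46985} = \frac{70219}{\left(- \frac{191}{2}\right) 0 - 46985} = \frac{70219}{0 - 46985} = \frac{70219}{-46985} = 70219 \left(- \frac{1}{46985}\right) = - \frac{70219}{46985}$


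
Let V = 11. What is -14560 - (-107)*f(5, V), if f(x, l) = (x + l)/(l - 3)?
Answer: -14346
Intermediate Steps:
f(x, l) = (l + x)/(-3 + l)
-14560 - (-107)*f(5, V) = -14560 - (-107)*(11 + 5)/(-3 + 11) = -14560 - (-107)*16/8 = -14560 - (-107)*(1/8)*16 = -14560 - (-107)*2 = -14560 - 1*(-214) = -14560 + 214 = -14346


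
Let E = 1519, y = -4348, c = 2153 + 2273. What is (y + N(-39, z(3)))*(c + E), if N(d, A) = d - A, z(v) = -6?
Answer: -26045045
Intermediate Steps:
c = 4426
(y + N(-39, z(3)))*(c + E) = (-4348 + (-39 - 1*(-6)))*(4426 + 1519) = (-4348 + (-39 + 6))*5945 = (-4348 - 33)*5945 = -4381*5945 = -26045045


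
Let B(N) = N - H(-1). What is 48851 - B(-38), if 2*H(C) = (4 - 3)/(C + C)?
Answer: 195555/4 ≈ 48889.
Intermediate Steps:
H(C) = 1/(4*C) (H(C) = ((4 - 3)/(C + C))/2 = (1/(2*C))/2 = 1/(4*C))
B(N) = ¼ + N (B(N) = N - 1/(4*(-1)) = N - (-1)/4 = N - 1*(-¼) = N + ¼ = ¼ + N)
48851 - B(-38) = 48851 - (¼ - 38) = 48851 - 1*(-151/4) = 48851 + 151/4 = 195555/4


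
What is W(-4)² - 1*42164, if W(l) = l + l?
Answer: -42100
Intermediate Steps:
W(l) = 2*l
W(-4)² - 1*42164 = (2*(-4))² - 1*42164 = (-8)² - 42164 = 64 - 42164 = -42100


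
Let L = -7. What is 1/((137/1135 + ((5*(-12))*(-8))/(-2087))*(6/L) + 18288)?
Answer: 2368745/43319830458 ≈ 5.4680e-5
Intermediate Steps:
1/((137/1135 + ((5*(-12))*(-8))/(-2087))*(6/L) + 18288) = 1/((137/1135 + ((5*(-12))*(-8))/(-2087))*(6/(-7)) + 18288) = 1/((137*(1/1135) - 60*(-8)*(-1/2087))*(6*(-⅐)) + 18288) = 1/((137/1135 + 480*(-1/2087))*(-6/7) + 18288) = 1/((137/1135 - 480/2087)*(-6/7) + 18288) = 1/(-258881/2368745*(-6/7) + 18288) = 1/(221898/2368745 + 18288) = 1/(43319830458/2368745) = 2368745/43319830458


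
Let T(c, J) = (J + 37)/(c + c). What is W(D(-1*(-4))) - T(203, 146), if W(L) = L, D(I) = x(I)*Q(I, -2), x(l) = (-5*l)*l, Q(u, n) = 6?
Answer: -195063/406 ≈ -480.45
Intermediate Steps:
x(l) = -5*l²
D(I) = -30*I² (D(I) = -5*I²*6 = -30*I²)
T(c, J) = (37 + J)/(2*c) (T(c, J) = (37 + J)/((2*c)) = (37 + J)*(1/(2*c)) = (37 + J)/(2*c))
W(D(-1*(-4))) - T(203, 146) = -30*(-1*(-4))² - (37 + 146)/(2*203) = -30*4² - 183/(2*203) = -30*16 - 1*183/406 = -480 - 183/406 = -195063/406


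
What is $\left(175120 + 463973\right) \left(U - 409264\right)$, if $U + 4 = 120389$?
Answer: $-184620546747$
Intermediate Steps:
$U = 120385$ ($U = -4 + 120389 = 120385$)
$\left(175120 + 463973\right) \left(U - 409264\right) = \left(175120 + 463973\right) \left(120385 - 409264\right) = 639093 \left(-288879\right) = -184620546747$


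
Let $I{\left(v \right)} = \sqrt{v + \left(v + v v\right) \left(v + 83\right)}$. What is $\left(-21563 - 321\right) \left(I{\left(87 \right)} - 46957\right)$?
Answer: $1027606988 - 65652 \sqrt{144623} \approx 1.0026 \cdot 10^{9}$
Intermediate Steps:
$I{\left(v \right)} = \sqrt{v + \left(83 + v\right) \left(v + v^{2}\right)}$ ($I{\left(v \right)} = \sqrt{v + \left(v + v^{2}\right) \left(83 + v\right)} = \sqrt{v + \left(83 + v\right) \left(v + v^{2}\right)}$)
$\left(-21563 - 321\right) \left(I{\left(87 \right)} - 46957\right) = \left(-21563 - 321\right) \left(\sqrt{87 \left(84 + 87^{2} + 84 \cdot 87\right)} - 46957\right) = - 21884 \left(\sqrt{87 \left(84 + 7569 + 7308\right)} - 46957\right) = - 21884 \left(\sqrt{87 \cdot 14961} - 46957\right) = - 21884 \left(\sqrt{1301607} - 46957\right) = - 21884 \left(3 \sqrt{144623} - 46957\right) = - 21884 \left(-46957 + 3 \sqrt{144623}\right) = 1027606988 - 65652 \sqrt{144623}$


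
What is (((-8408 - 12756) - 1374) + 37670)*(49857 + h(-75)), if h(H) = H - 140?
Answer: 751182744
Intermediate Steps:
h(H) = -140 + H
(((-8408 - 12756) - 1374) + 37670)*(49857 + h(-75)) = (((-8408 - 12756) - 1374) + 37670)*(49857 + (-140 - 75)) = ((-21164 - 1374) + 37670)*(49857 - 215) = (-22538 + 37670)*49642 = 15132*49642 = 751182744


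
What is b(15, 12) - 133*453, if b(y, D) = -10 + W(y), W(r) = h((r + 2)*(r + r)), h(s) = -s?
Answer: -60769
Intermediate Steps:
W(r) = -2*r*(2 + r) (W(r) = -(r + 2)*(r + r) = -(2 + r)*2*r = -2*r*(2 + r))
b(y, D) = -10 - 2*y*(2 + y)
b(15, 12) - 133*453 = (-10 - 2*15*(2 + 15)) - 133*453 = (-10 - 2*15*17) - 60249 = (-10 - 510) - 60249 = -520 - 60249 = -60769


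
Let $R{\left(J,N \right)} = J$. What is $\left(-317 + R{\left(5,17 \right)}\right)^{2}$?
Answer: $97344$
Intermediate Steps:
$\left(-317 + R{\left(5,17 \right)}\right)^{2} = \left(-317 + 5\right)^{2} = \left(-312\right)^{2} = 97344$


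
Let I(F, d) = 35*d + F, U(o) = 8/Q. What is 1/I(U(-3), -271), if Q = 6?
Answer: -3/28451 ≈ -0.00010544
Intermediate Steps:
U(o) = 4/3 (U(o) = 8/6 = 8*(⅙) = 4/3)
I(F, d) = F + 35*d
1/I(U(-3), -271) = 1/(4/3 + 35*(-271)) = 1/(4/3 - 9485) = 1/(-28451/3) = -3/28451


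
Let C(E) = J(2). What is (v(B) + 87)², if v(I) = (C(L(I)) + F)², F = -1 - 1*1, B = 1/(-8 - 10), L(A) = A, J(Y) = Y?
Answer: 7569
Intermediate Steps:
B = -1/18 (B = 1/(-18) = -1/18 ≈ -0.055556)
C(E) = 2
F = -2 (F = -1 - 1 = -2)
v(I) = 0 (v(I) = (2 - 2)² = 0² = 0)
(v(B) + 87)² = (0 + 87)² = 87² = 7569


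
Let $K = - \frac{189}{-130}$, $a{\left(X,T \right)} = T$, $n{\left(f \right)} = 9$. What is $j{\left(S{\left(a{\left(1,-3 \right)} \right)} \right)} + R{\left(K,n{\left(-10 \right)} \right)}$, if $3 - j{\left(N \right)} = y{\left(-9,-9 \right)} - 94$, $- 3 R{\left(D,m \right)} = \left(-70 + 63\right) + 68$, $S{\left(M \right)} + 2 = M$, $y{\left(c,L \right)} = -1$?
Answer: $\frac{233}{3} \approx 77.667$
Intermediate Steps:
$K = \frac{189}{130}$ ($K = \left(-189\right) \left(- \frac{1}{130}\right) = \frac{189}{130} \approx 1.4538$)
$S{\left(M \right)} = -2 + M$
$R{\left(D,m \right)} = - \frac{61}{3}$ ($R{\left(D,m \right)} = - \frac{\left(-70 + 63\right) + 68}{3} = - \frac{-7 + 68}{3} = \left(- \frac{1}{3}\right) 61 = - \frac{61}{3}$)
$j{\left(N \right)} = 98$ ($j{\left(N \right)} = 3 - \left(-1 - 94\right) = 3 - -95 = 3 + 95 = 98$)
$j{\left(S{\left(a{\left(1,-3 \right)} \right)} \right)} + R{\left(K,n{\left(-10 \right)} \right)} = 98 - \frac{61}{3} = \frac{233}{3}$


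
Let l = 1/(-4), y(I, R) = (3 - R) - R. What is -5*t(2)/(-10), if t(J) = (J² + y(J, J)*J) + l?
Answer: 7/8 ≈ 0.87500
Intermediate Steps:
y(I, R) = 3 - 2*R
l = -¼ ≈ -0.25000
t(J) = -¼ + J² + J*(3 - 2*J) (t(J) = (J² + (3 - 2*J)*J) - ¼ = (J² + J*(3 - 2*J)) - ¼ = -¼ + J² + J*(3 - 2*J))
-5*t(2)/(-10) = -5*(-¼ - 1*2² + 3*2)/(-10) = -5*(-¼ - 1*4 + 6)*(-⅒) = -5*(-¼ - 4 + 6)*(-⅒) = -5*7/4*(-⅒) = -35/4*(-⅒) = 7/8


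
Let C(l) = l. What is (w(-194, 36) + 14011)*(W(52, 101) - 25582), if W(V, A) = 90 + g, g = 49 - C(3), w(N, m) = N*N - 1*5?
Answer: -1314082332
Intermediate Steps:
w(N, m) = -5 + N² (w(N, m) = N² - 5 = -5 + N²)
g = 46 (g = 49 - 1*3 = 49 - 3 = 46)
W(V, A) = 136 (W(V, A) = 90 + 46 = 136)
(w(-194, 36) + 14011)*(W(52, 101) - 25582) = ((-5 + (-194)²) + 14011)*(136 - 25582) = ((-5 + 37636) + 14011)*(-25446) = (37631 + 14011)*(-25446) = 51642*(-25446) = -1314082332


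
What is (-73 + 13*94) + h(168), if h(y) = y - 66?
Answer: 1251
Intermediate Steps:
h(y) = -66 + y
(-73 + 13*94) + h(168) = (-73 + 13*94) + (-66 + 168) = (-73 + 1222) + 102 = 1149 + 102 = 1251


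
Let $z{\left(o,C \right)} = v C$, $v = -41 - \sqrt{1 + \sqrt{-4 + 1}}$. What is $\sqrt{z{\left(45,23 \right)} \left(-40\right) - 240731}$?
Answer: $\sqrt{-203011 + 920 \sqrt{1 + i \sqrt{3}}} \approx 0.7239 + 449.32 i$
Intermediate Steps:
$v = -41 - \sqrt{1 + i \sqrt{3}}$ ($v = -41 - \sqrt{1 + \sqrt{-3}} = -41 - \sqrt{1 + i \sqrt{3}} \approx -42.225 - 0.70711 i$)
$z{\left(o,C \right)} = C \left(-41 - \sqrt{1 + i \sqrt{3}}\right)$ ($z{\left(o,C \right)} = \left(-41 - \sqrt{1 + i \sqrt{3}}\right) C = C \left(-41 - \sqrt{1 + i \sqrt{3}}\right)$)
$\sqrt{z{\left(45,23 \right)} \left(-40\right) - 240731} = \sqrt{\left(-1\right) 23 \left(41 + \sqrt{1 + i \sqrt{3}}\right) \left(-40\right) - 240731} = \sqrt{\left(-943 - 23 \sqrt{1 + i \sqrt{3}}\right) \left(-40\right) - 240731} = \sqrt{\left(37720 + 920 \sqrt{1 + i \sqrt{3}}\right) - 240731} = \sqrt{-203011 + 920 \sqrt{1 + i \sqrt{3}}}$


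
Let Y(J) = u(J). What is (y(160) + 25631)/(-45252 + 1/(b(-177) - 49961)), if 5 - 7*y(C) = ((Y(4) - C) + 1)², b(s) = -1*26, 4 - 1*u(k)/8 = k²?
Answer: -816908977/2262011725 ≈ -0.36114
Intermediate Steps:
u(k) = 32 - 8*k²
Y(J) = 32 - 8*J²
b(s) = -26
y(C) = 5/7 - (-95 - C)²/7 (y(C) = 5/7 - (((32 - 8*4²) - C) + 1)²/7 = 5/7 - (((32 - 8*16) - C) + 1)²/7 = 5/7 - (((32 - 128) - C) + 1)²/7 = 5/7 - ((-96 - C) + 1)²/7 = 5/7 - (-95 - C)²/7)
(y(160) + 25631)/(-45252 + 1/(b(-177) - 49961)) = ((5/7 - (95 + 160)²/7) + 25631)/(-45252 + 1/(-26 - 49961)) = ((5/7 - ⅐*255²) + 25631)/(-45252 + 1/(-49987)) = ((5/7 - ⅐*65025) + 25631)/(-45252 - 1/49987) = ((5/7 - 65025/7) + 25631)/(-2262011725/49987) = (-65020/7 + 25631)*(-49987/2262011725) = (114397/7)*(-49987/2262011725) = -816908977/2262011725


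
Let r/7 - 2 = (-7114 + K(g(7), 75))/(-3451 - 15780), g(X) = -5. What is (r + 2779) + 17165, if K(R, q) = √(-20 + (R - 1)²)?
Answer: 383862068/19231 ≈ 19961.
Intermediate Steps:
K(R, q) = √(-20 + (-1 + R)²)
r = 319004/19231 (r = 14 + 7*((-7114 + √(-20 + (-1 - 5)²))/(-3451 - 15780)) = 14 + 7*((-7114 + √(-20 + (-6)²))/(-19231)) = 14 + 7*((-7114 + √(-20 + 36))*(-1/19231)) = 14 + 7*((-7114 + √16)*(-1/19231)) = 14 + 7*((-7114 + 4)*(-1/19231)) = 14 + 7*(-7110*(-1/19231)) = 14 + 7*(7110/19231) = 14 + 49770/19231 = 319004/19231 ≈ 16.588)
(r + 2779) + 17165 = (319004/19231 + 2779) + 17165 = 53761953/19231 + 17165 = 383862068/19231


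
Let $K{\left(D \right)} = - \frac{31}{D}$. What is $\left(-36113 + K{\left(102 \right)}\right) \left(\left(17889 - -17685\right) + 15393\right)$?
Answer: $- \frac{62579949873}{34} \approx -1.8406 \cdot 10^{9}$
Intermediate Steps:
$\left(-36113 + K{\left(102 \right)}\right) \left(\left(17889 - -17685\right) + 15393\right) = \left(-36113 - \frac{31}{102}\right) \left(\left(17889 - -17685\right) + 15393\right) = \left(-36113 - \frac{31}{102}\right) \left(\left(17889 + 17685\right) + 15393\right) = \left(-36113 - \frac{31}{102}\right) \left(35574 + 15393\right) = \left(- \frac{3683557}{102}\right) 50967 = - \frac{62579949873}{34}$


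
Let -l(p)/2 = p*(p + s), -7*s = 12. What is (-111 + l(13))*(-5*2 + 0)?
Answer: 28310/7 ≈ 4044.3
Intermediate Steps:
s = -12/7 (s = -1/7*12 = -12/7 ≈ -1.7143)
l(p) = -2*p*(-12/7 + p) (l(p) = -2*p*(p - 12/7) = -2*p*(-12/7 + p))
(-111 + l(13))*(-5*2 + 0) = (-111 + (2/7)*13*(12 - 7*13))*(-5*2 + 0) = (-111 + (2/7)*13*(12 - 91))*(-10 + 0) = (-111 + (2/7)*13*(-79))*(-10) = (-111 - 2054/7)*(-10) = -2831/7*(-10) = 28310/7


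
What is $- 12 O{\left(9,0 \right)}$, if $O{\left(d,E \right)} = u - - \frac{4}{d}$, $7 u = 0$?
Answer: $- \frac{16}{3} \approx -5.3333$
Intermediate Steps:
$u = 0$ ($u = \frac{1}{7} \cdot 0 = 0$)
$O{\left(d,E \right)} = \frac{4}{d}$ ($O{\left(d,E \right)} = 0 - - \frac{4}{d} = 0 + \frac{4}{d} = \frac{4}{d}$)
$- 12 O{\left(9,0 \right)} = - 12 \cdot \frac{4}{9} = - 12 \cdot 4 \cdot \frac{1}{9} = - \frac{12 \cdot 4}{9} = \left(-1\right) \frac{16}{3} = - \frac{16}{3}$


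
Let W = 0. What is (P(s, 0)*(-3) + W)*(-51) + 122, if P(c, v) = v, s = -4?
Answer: 122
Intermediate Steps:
(P(s, 0)*(-3) + W)*(-51) + 122 = (0*(-3) + 0)*(-51) + 122 = (0 + 0)*(-51) + 122 = 0*(-51) + 122 = 0 + 122 = 122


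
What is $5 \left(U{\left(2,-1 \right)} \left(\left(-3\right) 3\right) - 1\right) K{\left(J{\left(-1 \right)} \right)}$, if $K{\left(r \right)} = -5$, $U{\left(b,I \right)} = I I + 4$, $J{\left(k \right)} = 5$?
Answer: $1150$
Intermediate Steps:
$U{\left(b,I \right)} = 4 + I^{2}$ ($U{\left(b,I \right)} = I^{2} + 4 = 4 + I^{2}$)
$5 \left(U{\left(2,-1 \right)} \left(\left(-3\right) 3\right) - 1\right) K{\left(J{\left(-1 \right)} \right)} = 5 \left(\left(4 + \left(-1\right)^{2}\right) \left(\left(-3\right) 3\right) - 1\right) \left(-5\right) = 5 \left(\left(4 + 1\right) \left(-9\right) - 1\right) \left(-5\right) = 5 \left(5 \left(-9\right) - 1\right) \left(-5\right) = 5 \left(-45 - 1\right) \left(-5\right) = 5 \left(-46\right) \left(-5\right) = \left(-230\right) \left(-5\right) = 1150$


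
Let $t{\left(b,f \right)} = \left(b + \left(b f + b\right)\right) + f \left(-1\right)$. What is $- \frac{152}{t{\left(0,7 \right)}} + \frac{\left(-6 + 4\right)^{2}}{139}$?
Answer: $\frac{21156}{973} \approx 21.743$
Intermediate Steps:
$t{\left(b,f \right)} = - f + 2 b + b f$ ($t{\left(b,f \right)} = \left(b + \left(b + b f\right)\right) - f = \left(2 b + b f\right) - f = - f + 2 b + b f$)
$- \frac{152}{t{\left(0,7 \right)}} + \frac{\left(-6 + 4\right)^{2}}{139} = - \frac{152}{\left(-1\right) 7 + 2 \cdot 0 + 0 \cdot 7} + \frac{\left(-6 + 4\right)^{2}}{139} = - \frac{152}{-7 + 0 + 0} + \left(-2\right)^{2} \cdot \frac{1}{139} = - \frac{152}{-7} + 4 \cdot \frac{1}{139} = \left(-152\right) \left(- \frac{1}{7}\right) + \frac{4}{139} = \frac{152}{7} + \frac{4}{139} = \frac{21156}{973}$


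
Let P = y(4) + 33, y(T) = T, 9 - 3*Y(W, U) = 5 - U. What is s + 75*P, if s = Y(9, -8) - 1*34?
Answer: 8219/3 ≈ 2739.7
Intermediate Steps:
Y(W, U) = 4/3 + U/3 (Y(W, U) = 3 - (5 - U)/3 = 3 + (-5/3 + U/3) = 4/3 + U/3)
P = 37 (P = 4 + 33 = 37)
s = -106/3 (s = (4/3 + (⅓)*(-8)) - 1*34 = (4/3 - 8/3) - 34 = -4/3 - 34 = -106/3 ≈ -35.333)
s + 75*P = -106/3 + 75*37 = -106/3 + 2775 = 8219/3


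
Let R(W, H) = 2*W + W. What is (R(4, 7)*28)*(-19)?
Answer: -6384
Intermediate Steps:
R(W, H) = 3*W
(R(4, 7)*28)*(-19) = ((3*4)*28)*(-19) = (12*28)*(-19) = 336*(-19) = -6384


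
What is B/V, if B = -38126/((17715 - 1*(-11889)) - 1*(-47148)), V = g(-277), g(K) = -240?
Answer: 19063/9210240 ≈ 0.0020698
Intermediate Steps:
V = -240
B = -19063/38376 (B = -38126/((17715 + 11889) + 47148) = -38126/(29604 + 47148) = -38126/76752 = -38126*1/76752 = -19063/38376 ≈ -0.49674)
B/V = -19063/38376/(-240) = -19063/38376*(-1/240) = 19063/9210240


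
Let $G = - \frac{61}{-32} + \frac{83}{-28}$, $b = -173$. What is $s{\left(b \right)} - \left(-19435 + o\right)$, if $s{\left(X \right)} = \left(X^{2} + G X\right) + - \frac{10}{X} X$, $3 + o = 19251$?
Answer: $\frac{6784745}{224} \approx 30289.0$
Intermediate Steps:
$o = 19248$ ($o = -3 + 19251 = 19248$)
$G = - \frac{237}{224}$ ($G = \left(-61\right) \left(- \frac{1}{32}\right) + 83 \left(- \frac{1}{28}\right) = \frac{61}{32} - \frac{83}{28} = - \frac{237}{224} \approx -1.058$)
$s{\left(X \right)} = -10 + X^{2} - \frac{237 X}{224}$ ($s{\left(X \right)} = \left(X^{2} - \frac{237 X}{224}\right) + - \frac{10}{X} X = \left(X^{2} - \frac{237 X}{224}\right) - 10 = -10 + X^{2} - \frac{237 X}{224}$)
$s{\left(b \right)} - \left(-19435 + o\right) = \left(-10 + \left(-173\right)^{2} - - \frac{41001}{224}\right) - \left(-19435 + 19248\right) = \left(-10 + 29929 + \frac{41001}{224}\right) - -187 = \frac{6742857}{224} + 187 = \frac{6784745}{224}$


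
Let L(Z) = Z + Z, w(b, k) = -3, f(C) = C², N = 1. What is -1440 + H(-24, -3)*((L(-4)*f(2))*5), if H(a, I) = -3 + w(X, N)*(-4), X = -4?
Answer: -2880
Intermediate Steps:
H(a, I) = 9 (H(a, I) = -3 - 3*(-4) = -3 + 12 = 9)
L(Z) = 2*Z
-1440 + H(-24, -3)*((L(-4)*f(2))*5) = -1440 + 9*(((2*(-4))*2²)*5) = -1440 + 9*(-8*4*5) = -1440 + 9*(-32*5) = -1440 + 9*(-160) = -1440 - 1440 = -2880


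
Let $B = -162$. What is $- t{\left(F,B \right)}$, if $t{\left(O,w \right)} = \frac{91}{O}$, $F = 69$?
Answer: $- \frac{91}{69} \approx -1.3188$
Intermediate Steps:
$- t{\left(F,B \right)} = - \frac{91}{69}$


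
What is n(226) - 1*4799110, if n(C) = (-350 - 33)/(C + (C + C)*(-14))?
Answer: -29284168837/6102 ≈ -4.7991e+6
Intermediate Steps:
n(C) = 383/(27*C) (n(C) = -383/(C + (2*C)*(-14)) = -383/(C - 28*C) = -383*(-1/(27*C)) = -(-383)/(27*C) = 383/(27*C))
n(226) - 1*4799110 = (383/27)/226 - 1*4799110 = (383/27)*(1/226) - 4799110 = 383/6102 - 4799110 = -29284168837/6102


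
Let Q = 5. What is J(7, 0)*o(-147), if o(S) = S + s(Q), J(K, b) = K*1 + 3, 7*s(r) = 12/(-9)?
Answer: -30910/21 ≈ -1471.9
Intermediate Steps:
s(r) = -4/21 (s(r) = (12/(-9))/7 = (12*(-1/9))/7 = (1/7)*(-4/3) = -4/21)
J(K, b) = 3 + K (J(K, b) = K + 3 = 3 + K)
o(S) = -4/21 + S (o(S) = S - 4/21 = -4/21 + S)
J(7, 0)*o(-147) = (3 + 7)*(-4/21 - 147) = 10*(-3091/21) = -30910/21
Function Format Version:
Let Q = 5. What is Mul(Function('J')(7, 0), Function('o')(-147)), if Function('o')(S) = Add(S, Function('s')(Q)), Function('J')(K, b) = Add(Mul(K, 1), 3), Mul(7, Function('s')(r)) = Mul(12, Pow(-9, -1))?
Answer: Rational(-30910, 21) ≈ -1471.9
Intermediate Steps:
Function('s')(r) = Rational(-4, 21) (Function('s')(r) = Mul(Rational(1, 7), Mul(12, Pow(-9, -1))) = Mul(Rational(1, 7), Mul(12, Rational(-1, 9))) = Mul(Rational(1, 7), Rational(-4, 3)) = Rational(-4, 21))
Function('J')(K, b) = Add(3, K) (Function('J')(K, b) = Add(K, 3) = Add(3, K))
Function('o')(S) = Add(Rational(-4, 21), S) (Function('o')(S) = Add(S, Rational(-4, 21)) = Add(Rational(-4, 21), S))
Mul(Function('J')(7, 0), Function('o')(-147)) = Mul(Add(3, 7), Add(Rational(-4, 21), -147)) = Mul(10, Rational(-3091, 21)) = Rational(-30910, 21)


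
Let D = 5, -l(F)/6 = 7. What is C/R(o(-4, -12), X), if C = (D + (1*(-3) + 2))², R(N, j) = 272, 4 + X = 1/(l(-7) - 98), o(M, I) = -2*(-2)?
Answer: 1/17 ≈ 0.058824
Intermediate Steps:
l(F) = -42 (l(F) = -6*7 = -42)
o(M, I) = 4
X = -561/140 (X = -4 + 1/(-42 - 98) = -4 + 1/(-140) = -4 - 1/140 = -561/140 ≈ -4.0071)
C = 16 (C = (5 + (1*(-3) + 2))² = (5 + (-3 + 2))² = (5 - 1)² = 4² = 16)
C/R(o(-4, -12), X) = 16/272 = 16*(1/272) = 1/17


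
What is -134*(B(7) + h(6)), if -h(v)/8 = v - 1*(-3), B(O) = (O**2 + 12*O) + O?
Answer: -9112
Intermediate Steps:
B(O) = O**2 + 13*O
h(v) = -24 - 8*v (h(v) = -8*(v - 1*(-3)) = -8*(v + 3) = -8*(3 + v) = -24 - 8*v)
-134*(B(7) + h(6)) = -134*(7*(13 + 7) + (-24 - 8*6)) = -134*(7*20 + (-24 - 48)) = -134*(140 - 72) = -134*68 = -9112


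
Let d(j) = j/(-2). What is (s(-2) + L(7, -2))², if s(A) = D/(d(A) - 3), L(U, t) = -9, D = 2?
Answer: 100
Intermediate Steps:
d(j) = -j/2 (d(j) = j*(-½) = -j/2)
s(A) = 2/(-3 - A/2) (s(A) = 2/(-A/2 - 3) = 2/(-3 - A/2))
(s(-2) + L(7, -2))² = (-4/(6 - 2) - 9)² = (-4/4 - 9)² = (-4*¼ - 9)² = (-1 - 9)² = (-10)² = 100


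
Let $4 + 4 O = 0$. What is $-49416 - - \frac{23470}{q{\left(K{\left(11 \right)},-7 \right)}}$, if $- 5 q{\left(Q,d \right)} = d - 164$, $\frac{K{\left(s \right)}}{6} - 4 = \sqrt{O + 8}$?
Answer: $- \frac{8332786}{171} \approx -48730.0$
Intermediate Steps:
$O = -1$ ($O = -1 + \frac{1}{4} \cdot 0 = -1 + 0 = -1$)
$K{\left(s \right)} = 24 + 6 \sqrt{7}$ ($K{\left(s \right)} = 24 + 6 \sqrt{-1 + 8} = 24 + 6 \sqrt{7}$)
$q{\left(Q,d \right)} = \frac{164}{5} - \frac{d}{5}$ ($q{\left(Q,d \right)} = - \frac{d - 164}{5} = - \frac{-164 + d}{5} = \frac{164}{5} - \frac{d}{5}$)
$-49416 - - \frac{23470}{q{\left(K{\left(11 \right)},-7 \right)}} = -49416 - - \frac{23470}{\frac{164}{5} - - \frac{7}{5}} = -49416 - - \frac{23470}{\frac{164}{5} + \frac{7}{5}} = -49416 - - \frac{23470}{\frac{171}{5}} = -49416 - \left(-23470\right) \frac{5}{171} = -49416 - - \frac{117350}{171} = -49416 + \frac{117350}{171} = - \frac{8332786}{171}$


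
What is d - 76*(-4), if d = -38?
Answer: 266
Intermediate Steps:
d - 76*(-4) = -38 - 76*(-4) = -38 + 304 = 266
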